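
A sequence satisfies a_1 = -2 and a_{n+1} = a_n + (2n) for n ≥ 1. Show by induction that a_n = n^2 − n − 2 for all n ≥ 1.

Base case: a_1 = -2, and 1^2 − 1 − 2 = -2.
Assume a_m = m^2 − m − 2.
Then a_{m+1} = a_m + (2m) = (m^2 − m − 2) + (2m) = m^2 + m − 2,
and (m+1)^2 − (m+1) − 2 = m^2 + m − 2.
Hence a_n = n^2 − n − 2 for every n ≥ 1, by induction.

a_n = n^2 − n − 2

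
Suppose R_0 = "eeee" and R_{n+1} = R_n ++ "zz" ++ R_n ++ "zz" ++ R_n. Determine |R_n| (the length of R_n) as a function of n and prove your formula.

Claim: |R_n| = 6·3^n − 2.

Base case: |R_0| = 4, and 6·3^0 − 2 = 4.
Assume |R_m| = 6·3^m − 2.
Then |R_{m+1}| = 3|R_m| + 4 = 3(6·3^m − 2) + 4 = 6·3^{m+1} − 6 + 4 = 6·3^{m+1} − 2.
This completes the inductive step, so |R_n| = 6·3^n − 2 for all n ≥ 0.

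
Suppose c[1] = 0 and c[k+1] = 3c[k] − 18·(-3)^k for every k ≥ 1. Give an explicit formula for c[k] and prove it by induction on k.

Claim: c[k] = 3·3^k + 3·(-3)^k.

Base case: c[1] = 0, and 3·3^1 + 3·(-3)^1 = 9 − 9 = 0.
Assume c[r] = 3·3^r + 3·(-3)^r for some r ≥ 1.
Then c[r+1] = 3c[r] − 18·(-3)^r = 3·(3·3^r + 3·(-3)^r) − 18·(-3)^r = 3·3^{r+1} + 9·(-3)^r − 18·(-3)^r = 3·3^{r+1} − 9·(-3)^r = 3·3^{r+1} + 3·(-3)^{r+1}.
This completes the inductive step, so c[k] = 3·3^k + 3·(-3)^k for all k ≥ 1.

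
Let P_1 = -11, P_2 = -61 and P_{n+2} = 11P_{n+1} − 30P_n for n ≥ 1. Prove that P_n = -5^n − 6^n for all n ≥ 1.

Base cases: P_1 = -11 and -5^1 − 6^1 = -11; P_2 = -61 and -5^2 − 6^2 = -61.
Assume P_i = -5^i − 6^i for all 1 ≤ i ≤ j, where j ≥ 2.
Then P_{j+1} = 11P_j − 30P_{j−1} = 11·(-5^j − 6^j) − 30·(-5^{j−1} − 6^{j−1}) = -(11·5 − 30)5^{j−1} − (11·6 − 30)6^{j−1} = -25·5^{j−1} − 36·6^{j−1} = -5^{j+1} − 6^{j+1}.
By strong induction, P_n = -5^n − 6^n for all n ≥ 1.

P_n = -5^n − 6^n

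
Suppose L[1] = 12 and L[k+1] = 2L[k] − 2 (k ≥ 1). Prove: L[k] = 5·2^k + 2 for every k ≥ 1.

Base case: L[1] = 12, and 5·2^1 + 2 = 10 + 2 = 12.
Assume L[r] = 5·2^r + 2 for some r ≥ 1.
Then L[r+1] = 2L[r] − 2 = 2·(5·2^r + 2) − 2 = 10·2^r + 4 − 2 = 5·2^{r+1} + 2.
Hence L[k] = 5·2^k + 2 for every k ≥ 1, by induction.

L[k] = 5·2^k + 2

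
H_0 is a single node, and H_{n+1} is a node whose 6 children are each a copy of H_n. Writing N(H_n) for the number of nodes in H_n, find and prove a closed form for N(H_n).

Claim: N(H_n) = (6^{n+1} − 1)/5.

Base case: N(H_0) = 1, and (6^{0+1} − 1)/5 = 1.
Assume N(H_k) = (6^{k+1} − 1)/5.
Then N(H_{k+1}) = 1 + 6N(H_k) = 1 + 6·(6^{k+1} − 1)/5 = 1 + (6^{k+2} − 6)/5 = (5 + 6^{k+2} − 6)/5 = (6^{k+2} − 1)/5.
By induction, N(H_n) = (6^{n+1} − 1)/5 for all n ≥ 0.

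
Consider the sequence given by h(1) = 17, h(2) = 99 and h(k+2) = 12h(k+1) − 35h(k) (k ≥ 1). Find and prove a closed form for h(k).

Claim: h(k) = 2·5^k + 7^k.

Base cases: h(1) = 17 and 2·5^1 + 7^1 = 17; h(2) = 99 and 2·5^2 + 7^2 = 99.
Assume h(i) = 2·5^i + 7^i for all 1 ≤ i ≤ j, where j ≥ 2.
Then h(j+1) = 12h(j) − 35h(j−1) = 12·(2·5^j + 7^j) − 35·(2·5^{j−1} + 7^{j−1}) = 2·(12·5 − 35)5^{j−1} + (12·7 − 35)7^{j−1} = 50·5^{j−1} + 49·7^{j−1} = 2·5^{j+1} + 7^{j+1}.
So the formula holds for j+1, and by strong induction h(k) = 2·5^k + 7^k for all k ≥ 1.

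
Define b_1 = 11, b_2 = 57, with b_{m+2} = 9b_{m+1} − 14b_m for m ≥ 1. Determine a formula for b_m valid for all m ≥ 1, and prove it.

Claim: b_m = 7^m + 2·2^m.

Base cases: b_1 = 11 and 7^1 + 2·2^1 = 11; b_2 = 57 and 7^2 + 2·2^2 = 57.
Assume b_i = 7^i + 2·2^i for all 1 ≤ i ≤ j, where j ≥ 2.
Then b_{j+1} = 9b_j − 14b_{j−1} = 9·(7^j + 2·2^j) − 14·(7^{j−1} + 2·2^{j−1}) = (9·7 − 14)7^{j−1} + 2·(9·2 − 14)2^{j−1} = 49·7^{j−1} + 8·2^{j−1} = 7^{j+1} + 2·2^{j+1}.
By strong induction, b_m = 7^m + 2·2^m for all m ≥ 1.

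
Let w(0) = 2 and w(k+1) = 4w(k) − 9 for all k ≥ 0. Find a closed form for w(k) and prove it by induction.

Claim: w(k) = -4^k + 3.

Base case: w(0) = 2, and -4^0 + 3 = -1 + 3 = 2.
Assume w(j) = -4^j + 3 for some j ≥ 0.
Then w(j+1) = 4w(j) − 9 = 4·(-4^j + 3) − 9 = -4^{j+1} + 12 − 9 = -4^{j+1} + 3.
By induction, w(k) = -4^k + 3 for all k ≥ 0.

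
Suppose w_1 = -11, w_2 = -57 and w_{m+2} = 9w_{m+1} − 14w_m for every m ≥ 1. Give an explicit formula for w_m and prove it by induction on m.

Claim: w_m = -7^m − 2·2^m.

Base cases: w_1 = -11 and -7^1 − 2·2^1 = -11; w_2 = -57 and -7^2 − 2·2^2 = -57.
Assume w_j = -7^j − 2·2^j for all 1 ≤ j ≤ k, where k ≥ 2.
Then w_{k+1} = 9w_k − 14w_{k−1} = 9·(-7^k − 2·2^k) − 14·(-7^{k−1} − 2·2^{k−1}) = -(9·7 − 14)7^{k−1} − 2·(9·2 − 14)2^{k−1} = -49·7^{k−1} − 8·2^{k−1} = -7^{k+1} − 2·2^{k+1}.
So the formula holds for k+1, and by strong induction w_m = -7^m − 2·2^m for all m ≥ 1.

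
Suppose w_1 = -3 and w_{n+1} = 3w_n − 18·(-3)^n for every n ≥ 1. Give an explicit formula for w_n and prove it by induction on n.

Claim: w_n = 2·3^n + 3·(-3)^n.

Base case: w_1 = -3, and 2·3^1 + 3·(-3)^1 = 6 − 9 = -3.
Assume w_r = 2·3^r + 3·(-3)^r for some r ≥ 1.
Then w_{r+1} = 3w_r − 18·(-3)^r = 3·(2·3^r + 3·(-3)^r) − 18·(-3)^r = 2·3^{r+1} + 9·(-3)^r − 18·(-3)^r = 2·3^{r+1} − 9·(-3)^r = 2·3^{r+1} + 3·(-3)^{r+1}.
By induction, w_n = 2·3^n + 3·(-3)^n for all n ≥ 1.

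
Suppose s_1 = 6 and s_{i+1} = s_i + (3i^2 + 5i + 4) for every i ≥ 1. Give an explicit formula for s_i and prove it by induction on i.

Claim: s_i = i^3 + i^2 + 2i + 2.

Base case: s_1 = 6, and 1^3 + 1^2 + 2·1 + 2 = 6.
Assume s_m = m^3 + m^2 + 2m + 2.
Then s_{m+1} = s_m + (3m^2 + 5m + 4) = (m^3 + m^2 + 2m + 2) + (3m^2 + 5m + 4) = m^3 + 4m^2 + 7m + 6,
and (m+1)^3 + (m+1)^2 + 2·(m+1) + 2 = m^3 + 4m^2 + 7m + 6.
Hence s_i = i^3 + i^2 + 2i + 2 for every i ≥ 1, by induction.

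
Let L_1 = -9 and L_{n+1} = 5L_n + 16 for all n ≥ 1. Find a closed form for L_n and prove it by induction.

Claim: L_n = -5^n − 4.

Base case: L_1 = -9, and -5^1 − 4 = -5 − 4 = -9.
Assume L_r = -5^r − 4 for some r ≥ 1.
Then L_{r+1} = 5L_r + 16 = 5·(-5^r − 4) + 16 = -5^{r+1} − 20 + 16 = -5^{r+1} − 4.
By induction, L_n = -5^n − 4 for all n ≥ 1.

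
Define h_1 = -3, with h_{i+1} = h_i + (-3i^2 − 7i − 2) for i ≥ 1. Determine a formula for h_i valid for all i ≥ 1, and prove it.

Claim: h_i = -i^3 − 2i^2 + i − 1.

Base case: h_1 = -3, and -1^3 − 2·1^2 + 1 − 1 = -3.
Assume h_k = -k^3 − 2k^2 + k − 1.
Then h_{k+1} = h_k + (-3k^2 − 7k − 2) = (-k^3 − 2k^2 + k − 1) + (-3k^2 − 7k − 2) = -k^3 − 5k^2 − 6k − 3,
and -(k+1)^3 − 2·(k+1)^2 + (k+1) − 1 = -k^3 − 5k^2 − 6k − 3.
This completes the inductive step, so h_i = -i^3 − 2i^2 + i − 1 for all i ≥ 1.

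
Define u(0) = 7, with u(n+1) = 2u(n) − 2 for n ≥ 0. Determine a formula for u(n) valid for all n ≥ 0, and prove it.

Claim: u(n) = 5·2^n + 2.

Base case: u(0) = 7, and 5·2^0 + 2 = 5 + 2 = 7.
Assume u(m) = 5·2^m + 2 for some m ≥ 0.
Then u(m+1) = 2u(m) − 2 = 2·(5·2^m + 2) − 2 = 10·2^m + 4 − 2 = 5·2^{m+1} + 2.
This completes the inductive step, so u(n) = 5·2^n + 2 for all n ≥ 0.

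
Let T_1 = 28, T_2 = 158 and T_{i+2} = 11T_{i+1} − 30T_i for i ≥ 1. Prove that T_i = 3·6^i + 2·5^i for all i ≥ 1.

Base cases: T_1 = 28 and 3·6^1 + 2·5^1 = 28; T_2 = 158 and 3·6^2 + 2·5^2 = 158.
Assume T_j = 3·6^j + 2·5^j for all 1 ≤ j ≤ k, where k ≥ 2.
Then T_{k+1} = 11T_k − 30T_{k−1} = 11·(3·6^k + 2·5^k) − 30·(3·6^{k−1} + 2·5^{k−1}) = 3·(11·6 − 30)6^{k−1} + 2·(11·5 − 30)5^{k−1} = 108·6^{k−1} + 50·5^{k−1} = 3·6^{k+1} + 2·5^{k+1}.
By strong induction, T_i = 3·6^i + 2·5^i for all i ≥ 1.

T_i = 3·6^i + 2·5^i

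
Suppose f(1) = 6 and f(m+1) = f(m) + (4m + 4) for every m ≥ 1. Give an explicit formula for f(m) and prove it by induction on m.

Claim: f(m) = 2m^2 + 2m + 2.

Base case: f(1) = 6, and 2·1^2 + 2·1 + 2 = 6.
Assume f(j) = 2j^2 + 2j + 2.
Then f(j+1) = f(j) + (4j + 4) = (2j^2 + 2j + 2) + (4j + 4) = 2j^2 + 6j + 6,
and 2·(j+1)^2 + 2·(j+1) + 2 = 2j^2 + 6j + 6.
This completes the inductive step, so f(m) = 2m^2 + 2m + 2 for all m ≥ 1.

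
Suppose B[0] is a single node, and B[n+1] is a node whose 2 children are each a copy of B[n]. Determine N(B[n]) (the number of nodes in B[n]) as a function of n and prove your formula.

Claim: N(B[n]) = 2^{n+1} − 1.

Base case: N(B[0]) = 1, and 2^{0+1} − 1 = 1.
Assume N(B[r]) = 2^{r+1} − 1.
Then N(B[r+1]) = 1 + 2N(B[r]) = 1 + 2(2^{r+1} − 1) = 2^{r+2} − 2 + 1 = 2^{r+2} − 1.
By induction, N(B[n]) = 2^{n+1} − 1 for all n ≥ 0.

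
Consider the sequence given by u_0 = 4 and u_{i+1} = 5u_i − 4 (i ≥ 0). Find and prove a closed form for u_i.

Claim: u_i = 3·5^i + 1.

Base case: u_0 = 4, and 3·5^0 + 1 = 3 + 1 = 4.
Assume u_k = 3·5^k + 1 for some k ≥ 0.
Then u_{k+1} = 5u_k − 4 = 5·(3·5^k + 1) − 4 = 15·5^k + 5 − 4 = 3·5^{k+1} + 1.
By induction, u_i = 3·5^i + 1 for all i ≥ 0.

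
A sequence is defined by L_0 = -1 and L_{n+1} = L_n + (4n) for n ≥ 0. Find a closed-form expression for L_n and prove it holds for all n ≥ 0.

Claim: L_n = 2n^2 − 2n − 1.

Base case: L_0 = -1, and 2·0^2 − 2·0 − 1 = -1.
Assume L_m = 2m^2 − 2m − 1.
Then L_{m+1} = L_m + (4m) = (2m^2 − 2m − 1) + (4m) = 2m^2 + 2m − 1,
and 2·(m+1)^2 − 2·(m+1) − 1 = 2m^2 + 2m − 1.
By induction, L_n = 2n^2 − 2n − 1 for all n ≥ 0.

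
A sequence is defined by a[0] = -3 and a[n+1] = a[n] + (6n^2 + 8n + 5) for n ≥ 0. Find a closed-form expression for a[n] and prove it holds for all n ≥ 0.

Claim: a[n] = 2n^3 + n^2 + 2n − 3.

Base case: a[0] = -3, and 2·0^3 + 0^2 + 2·0 − 3 = -3.
Assume a[r] = 2r^3 + r^2 + 2r − 3.
Then a[r+1] = a[r] + (6r^2 + 8r + 5) = (2r^3 + r^2 + 2r − 3) + (6r^2 + 8r + 5) = 2r^3 + 7r^2 + 10r + 2,
and 2·(r+1)^3 + (r+1)^2 + 2·(r+1) − 3 = 2r^3 + 7r^2 + 10r + 2.
This completes the inductive step, so a[n] = 2n^3 + n^2 + 2n − 3 for all n ≥ 0.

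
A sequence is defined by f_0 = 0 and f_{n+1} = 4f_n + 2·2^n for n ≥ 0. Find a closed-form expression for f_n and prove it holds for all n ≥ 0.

Claim: f_n = 4^n − 2^n.

Base case: f_0 = 0, and 4^0 − 2^0 = 1 − 1 = 0.
Assume f_k = 4^k − 2^k for some k ≥ 0.
Then f_{k+1} = 4f_k + 2·2^k = 4·(4^k − 2^k) + 2·2^k = 4^{k+1} − 4·2^k + 2·2^k = 4^{k+1} − 2·2^k = 4^{k+1} − 2^{k+1}.
By induction, f_n = 4^n − 2^n for all n ≥ 0.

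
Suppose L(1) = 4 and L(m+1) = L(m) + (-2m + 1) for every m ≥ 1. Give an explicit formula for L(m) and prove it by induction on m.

Claim: L(m) = -m^2 + 2m + 3.

Base case: L(1) = 4, and -1^2 + 2·1 + 3 = 4.
Assume L(r) = -r^2 + 2r + 3.
Then L(r+1) = L(r) + (-2r + 1) = (-r^2 + 2r + 3) + (-2r + 1) = -r^2 + 4,
and -(r+1)^2 + 2·(r+1) + 3 = -r^2 + 4.
This completes the inductive step, so L(m) = -m^2 + 2m + 3 for all m ≥ 1.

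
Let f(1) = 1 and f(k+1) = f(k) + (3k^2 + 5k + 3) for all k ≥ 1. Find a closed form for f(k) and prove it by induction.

Claim: f(k) = k^3 + k^2 + k − 2.

Base case: f(1) = 1, and 1^3 + 1^2 + 1 − 2 = 1.
Assume f(m) = m^3 + m^2 + m − 2.
Then f(m+1) = f(m) + (3m^2 + 5m + 3) = (m^3 + m^2 + m − 2) + (3m^2 + 5m + 3) = m^3 + 4m^2 + 6m + 1,
and (m+1)^3 + (m+1)^2 + (m+1) − 2 = m^3 + 4m^2 + 6m + 1.
By induction, f(k) = k^3 + k^2 + k − 2 for all k ≥ 1.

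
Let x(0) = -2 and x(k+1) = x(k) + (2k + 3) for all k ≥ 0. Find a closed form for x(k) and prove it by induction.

Claim: x(k) = k^2 + 2k − 2.

Base case: x(0) = -2, and 0^2 + 2·0 − 2 = -2.
Assume x(m) = m^2 + 2m − 2.
Then x(m+1) = x(m) + (2m + 3) = (m^2 + 2m − 2) + (2m + 3) = m^2 + 4m + 1,
and (m+1)^2 + 2·(m+1) − 2 = m^2 + 4m + 1.
By induction, x(k) = k^2 + 2k − 2 for all k ≥ 0.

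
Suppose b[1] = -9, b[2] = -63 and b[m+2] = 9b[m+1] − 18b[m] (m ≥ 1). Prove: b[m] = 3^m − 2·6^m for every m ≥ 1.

Base cases: b[1] = -9 and 3^1 − 2·6^1 = -9; b[2] = -63 and 3^2 − 2·6^2 = -63.
Assume b[j] = 3^j − 2·6^j for all 1 ≤ j ≤ k, where k ≥ 2.
Then b[k+1] = 9b[k] − 18b[k−1] = 9·(3^k − 2·6^k) − 18·(3^{k−1} − 2·6^{k−1}) = (9·3 − 18)3^{k−1} − 2·(9·6 − 18)6^{k−1} = 9·3^{k−1} − 72·6^{k−1} = 3^{k+1} − 2·6^{k+1}.
This completes the inductive step, so b[m] = 3^m − 2·6^m for all m ≥ 1.

b[m] = 3^m − 2·6^m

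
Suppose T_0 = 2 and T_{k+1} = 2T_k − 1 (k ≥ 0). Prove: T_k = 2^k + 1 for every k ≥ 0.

Base case: T_0 = 2, and 2^0 + 1 = 1 + 1 = 2.
Assume T_m = 2^m + 1 for some m ≥ 0.
Then T_{m+1} = 2T_m − 1 = 2·(2^m + 1) − 1 = 2^{m+1} + 2 − 1 = 2^{m+1} + 1.
Hence T_k = 2^k + 1 for every k ≥ 0, by induction.

T_k = 2^k + 1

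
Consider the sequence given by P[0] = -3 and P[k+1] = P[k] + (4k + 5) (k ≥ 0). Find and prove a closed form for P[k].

Claim: P[k] = 2k^2 + 3k − 3.

Base case: P[0] = -3, and 2·0^2 + 3·0 − 3 = -3.
Assume P[j] = 2j^2 + 3j − 3.
Then P[j+1] = P[j] + (4j + 5) = (2j^2 + 3j − 3) + (4j + 5) = 2j^2 + 7j + 2,
and 2·(j+1)^2 + 3·(j+1) − 3 = 2j^2 + 7j + 2.
By induction, P[k] = 2k^2 + 3k − 3 for all k ≥ 0.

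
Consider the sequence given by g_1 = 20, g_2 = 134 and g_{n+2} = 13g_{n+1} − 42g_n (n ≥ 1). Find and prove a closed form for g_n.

Claim: g_n = 6^n + 2·7^n.

Base cases: g_1 = 20 and 6^1 + 2·7^1 = 20; g_2 = 134 and 6^2 + 2·7^2 = 134.
Assume g_j = 6^j + 2·7^j for all 1 ≤ j ≤ m, where m ≥ 2.
Then g_{m+1} = 13g_m − 42g_{m−1} = 13·(6^m + 2·7^m) − 42·(6^{m−1} + 2·7^{m−1}) = (13·6 − 42)6^{m−1} + 2·(13·7 − 42)7^{m−1} = 36·6^{m−1} + 98·7^{m−1} = 6^{m+1} + 2·7^{m+1}.
So the formula holds for m+1, and by strong induction g_n = 6^n + 2·7^n for all n ≥ 1.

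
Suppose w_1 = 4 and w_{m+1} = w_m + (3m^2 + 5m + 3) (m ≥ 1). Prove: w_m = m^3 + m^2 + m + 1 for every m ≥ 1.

Base case: w_1 = 4, and 1^3 + 1^2 + 1 + 1 = 4.
Assume w_r = r^3 + r^2 + r + 1.
Then w_{r+1} = w_r + (3r^2 + 5r + 3) = (r^3 + r^2 + r + 1) + (3r^2 + 5r + 3) = r^3 + 4r^2 + 6r + 4,
and (r+1)^3 + (r+1)^2 + (r+1) + 1 = r^3 + 4r^2 + 6r + 4.
By induction, w_m = m^3 + m^2 + m + 1 for all m ≥ 1.

w_m = m^3 + m^2 + m + 1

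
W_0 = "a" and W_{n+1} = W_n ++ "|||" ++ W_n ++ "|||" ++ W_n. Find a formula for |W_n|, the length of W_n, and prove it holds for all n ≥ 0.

Claim: |W_n| = 4·3^n − 3.

Base case: |W_0| = 1, and 4·3^0 − 3 = 1.
Assume |W_k| = 4·3^k − 3.
Then |W_{k+1}| = 3|W_k| + 6 = 3(4·3^k − 3) + 6 = 4·3^{k+1} − 9 + 6 = 4·3^{k+1} − 3.
So the formula holds for k+1, and by induction |W_n| = 4·3^n − 3 for all n ≥ 0.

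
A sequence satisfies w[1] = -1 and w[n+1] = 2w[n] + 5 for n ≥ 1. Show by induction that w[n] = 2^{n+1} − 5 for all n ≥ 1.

Base case: w[1] = -1, and 2^{1+1} − 5 = 4 − 5 = -1.
Assume w[k] = 2^{k+1} − 5 for some k ≥ 1.
Then w[k+1] = 2w[k] + 5 = 2·(2^{k+1} − 5) + 5 = 2^{k+2} − 10 + 5 = 2^{k+2} − 5.
So the formula holds for k+1, and by induction w[n] = 2^{n+1} − 5 for all n ≥ 1.

w[n] = 2^{n+1} − 5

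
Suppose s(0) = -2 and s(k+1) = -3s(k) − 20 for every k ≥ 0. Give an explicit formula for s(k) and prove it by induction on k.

Claim: s(k) = 3·(-3)^k − 5.

Base case: s(0) = -2, and 3·(-3)^0 − 5 = 3 − 5 = -2.
Assume s(r) = 3·(-3)^r − 5 for some r ≥ 0.
Then s(r+1) = -3s(r) − 20 = -3·(3·(-3)^r − 5) − 20 = -9·(-3)^r + 15 − 20 = 3·(-3)^{r+1} − 5.
So the formula holds for r+1, and by induction s(k) = 3·(-3)^k − 5 for all k ≥ 0.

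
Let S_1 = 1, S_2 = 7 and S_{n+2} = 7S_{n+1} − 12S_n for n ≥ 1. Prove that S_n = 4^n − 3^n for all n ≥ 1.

Base cases: S_1 = 1 and 4^1 − 3^1 = 1; S_2 = 7 and 4^2 − 3^2 = 7.
Assume S_j = 4^j − 3^j for all 1 ≤ j ≤ m, where m ≥ 2.
Then S_{m+1} = 7S_m − 12S_{m−1} = 7·(4^m − 3^m) − 12·(4^{m−1} − 3^{m−1}) = (7·4 − 12)4^{m−1} − (7·3 − 12)3^{m−1} = 16·4^{m−1} − 9·3^{m−1} = 4^{m+1} − 3^{m+1}.
By strong induction, S_n = 4^n − 3^n for all n ≥ 1.

S_n = 4^n − 3^n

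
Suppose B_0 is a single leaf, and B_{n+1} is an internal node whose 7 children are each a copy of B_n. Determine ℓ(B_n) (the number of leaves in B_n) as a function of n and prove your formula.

Claim: ℓ(B_n) = 7^n.

Base case: ℓ(B_0) = 1, and 7^0 = 1.
Assume ℓ(B_r) = 7^r.
Then ℓ(B_{r+1}) = 7·ℓ(B_r) = 7·7^r = 7^{r+1}.
By induction, ℓ(B_n) = 7^n for all n ≥ 0.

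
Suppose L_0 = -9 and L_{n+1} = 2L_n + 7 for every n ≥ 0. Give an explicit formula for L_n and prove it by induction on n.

Claim: L_n = -2^{n+1} − 7.

Base case: L_0 = -9, and -2^{0+1} − 7 = -2 − 7 = -9.
Assume L_m = -2^{m+1} − 7 for some m ≥ 0.
Then L_{m+1} = 2L_m + 7 = 2·(-2^{m+1} − 7) + 7 = -2^{m+2} − 14 + 7 = -2^{m+2} − 7.
So the formula holds for m+1, and by induction L_n = -2^{n+1} − 7 for all n ≥ 0.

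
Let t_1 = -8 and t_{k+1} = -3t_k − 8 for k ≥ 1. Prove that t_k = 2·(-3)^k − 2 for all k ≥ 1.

Base case: t_1 = -8, and 2·(-3)^1 − 2 = -6 − 2 = -8.
Assume t_m = 2·(-3)^m − 2 for some m ≥ 1.
Then t_{m+1} = -3t_m − 8 = -3·(2·(-3)^m − 2) − 8 = -6·(-3)^m + 6 − 8 = 2·(-3)^{m+1} − 2.
Hence t_k = 2·(-3)^k − 2 for every k ≥ 1, by induction.

t_k = 2·(-3)^k − 2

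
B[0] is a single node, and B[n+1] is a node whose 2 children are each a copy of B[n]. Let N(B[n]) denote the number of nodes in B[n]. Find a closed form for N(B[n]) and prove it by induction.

Claim: N(B[n]) = 2^{n+1} − 1.

Base case: N(B[0]) = 1, and 2^{0+1} − 1 = 1.
Assume N(B[k]) = 2^{k+1} − 1.
Then N(B[k+1]) = 1 + 2N(B[k]) = 1 + 2(2^{k+1} − 1) = 2^{k+2} − 2 + 1 = 2^{k+2} − 1.
By induction, N(B[n]) = 2^{n+1} − 1 for all n ≥ 0.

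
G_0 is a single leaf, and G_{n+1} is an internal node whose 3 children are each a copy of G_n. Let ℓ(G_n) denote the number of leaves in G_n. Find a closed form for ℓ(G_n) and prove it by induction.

Claim: ℓ(G_n) = 3^n.

Base case: ℓ(G_0) = 1, and 3^0 = 1.
Assume ℓ(G_r) = 3^r.
Then ℓ(G_{r+1}) = 3·ℓ(G_r) = 3·3^r = 3^{r+1}.
Hence ℓ(G_n) = 3^n for every n ≥ 0, by induction.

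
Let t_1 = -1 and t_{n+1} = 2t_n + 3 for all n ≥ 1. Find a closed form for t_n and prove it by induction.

Claim: t_n = 2^n − 3.

Base case: t_1 = -1, and 2^1 − 3 = 2 − 3 = -1.
Assume t_r = 2^r − 3 for some r ≥ 1.
Then t_{r+1} = 2t_r + 3 = 2·(2^r − 3) + 3 = 2^{r+1} − 6 + 3 = 2^{r+1} − 3.
So the formula holds for r+1, and by induction t_n = 2^n − 3 for all n ≥ 1.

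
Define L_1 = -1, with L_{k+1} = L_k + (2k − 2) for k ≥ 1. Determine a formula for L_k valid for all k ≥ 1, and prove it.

Claim: L_k = k^2 − 3k + 1.

Base case: L_1 = -1, and 1^2 − 3·1 + 1 = -1.
Assume L_j = j^2 − 3j + 1.
Then L_{j+1} = L_j + (2j − 2) = (j^2 − 3j + 1) + (2j − 2) = j^2 − j − 1,
and (j+1)^2 − 3·(j+1) + 1 = j^2 − j − 1.
This completes the inductive step, so L_k = k^2 − 3k + 1 for all k ≥ 1.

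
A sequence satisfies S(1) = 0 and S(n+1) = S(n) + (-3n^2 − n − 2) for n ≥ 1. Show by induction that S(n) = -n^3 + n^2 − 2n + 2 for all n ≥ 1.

Base case: S(1) = 0, and -1^3 + 1^2 − 2·1 + 2 = 0.
Assume S(k) = -k^3 + k^2 − 2k + 2.
Then S(k+1) = S(k) + (-3k^2 − k − 2) = (-k^3 + k^2 − 2k + 2) + (-3k^2 − k − 2) = -k^3 − 2k^2 − 3k,
and -(k+1)^3 + (k+1)^2 − 2·(k+1) + 2 = -k^3 − 2k^2 − 3k.
This completes the inductive step, so S(n) = -n^3 + n^2 − 2n + 2 for all n ≥ 1.

S(n) = -n^3 + n^2 − 2n + 2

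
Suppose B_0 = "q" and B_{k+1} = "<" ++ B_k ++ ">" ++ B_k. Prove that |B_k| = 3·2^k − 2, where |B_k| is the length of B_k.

Base case: |B_0| = 1, and 3·2^0 − 2 = 1.
Assume |B_m| = 3·2^m − 2.
Then |B_{m+1}| = 1 + |B_m| + 1 + |B_m| = 2|B_m| + 2 = 2(3·2^m − 2) + 2 = 3·2^{m+1} − 4 + 2 = 3·2^{m+1} − 2.
By induction, |B_k| = 3·2^k − 2 for all k ≥ 0.

|B_k| = 3·2^k − 2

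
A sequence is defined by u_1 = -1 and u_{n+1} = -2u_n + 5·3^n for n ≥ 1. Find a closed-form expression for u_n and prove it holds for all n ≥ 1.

Claim: u_n = 2·(-2)^n + 3^n.

Base case: u_1 = -1, and 2·(-2)^1 + 3^1 = -4 + 3 = -1.
Assume u_m = 2·(-2)^m + 3^m for some m ≥ 1.
Then u_{m+1} = -2u_m + 5·3^m = -2·(2·(-2)^m + 3^m) + 5·3^m = 2·(-2)^{m+1} − 2·3^m + 5·3^m = 2·(-2)^{m+1} + 3·3^m = 2·(-2)^{m+1} + 3^{m+1}.
This completes the inductive step, so u_n = 2·(-2)^n + 3^n for all n ≥ 1.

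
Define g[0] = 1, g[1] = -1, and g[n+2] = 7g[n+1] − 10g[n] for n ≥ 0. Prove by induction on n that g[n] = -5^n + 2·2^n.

Base cases: g[0] = 1 and -5^0 + 2·2^0 = 1; g[1] = -1 and -5^1 + 2·2^1 = -1.
Assume g[j] = -5^j + 2·2^j for all 0 ≤ j ≤ k, where k ≥ 1.
Then g[k+1] = 7g[k] − 10g[k−1] = 7·(-5^k + 2·2^k) − 10·(-5^{k−1} + 2·2^{k−1}) = -(7·5 − 10)5^{k−1} + 2·(7·2 − 10)2^{k−1} = -25·5^{k−1} + 8·2^{k−1} = -5^{k+1} + 2·2^{k+1}.
By strong induction, g[n] = -5^n + 2·2^n for all n ≥ 0.

g[n] = -5^n + 2·2^n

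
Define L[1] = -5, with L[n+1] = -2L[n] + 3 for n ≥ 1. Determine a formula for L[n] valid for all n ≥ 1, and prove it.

Claim: L[n] = 3·(-2)^n + 1.

Base case: L[1] = -5, and 3·(-2)^1 + 1 = -6 + 1 = -5.
Assume L[m] = 3·(-2)^m + 1 for some m ≥ 1.
Then L[m+1] = -2L[m] + 3 = -2·(3·(-2)^m + 1) + 3 = -6·(-2)^m − 2 + 3 = 3·(-2)^{m+1} + 1.
This completes the inductive step, so L[n] = 3·(-2)^n + 1 for all n ≥ 1.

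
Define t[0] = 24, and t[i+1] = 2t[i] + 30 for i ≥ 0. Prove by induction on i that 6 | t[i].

Base case: t[0] = 24 = 6·4, so 6 | t[0].
Assume 6 | t[m], so t[m] = 6s for some integer s.
Then t[m+1] = 2t[m] + 30 = 2·(6s) + 30 = 6(2s + 5), so 6 | t[m+1].
Hence 6 | t[i] for every i ≥ 0, by induction.

6 | t[i]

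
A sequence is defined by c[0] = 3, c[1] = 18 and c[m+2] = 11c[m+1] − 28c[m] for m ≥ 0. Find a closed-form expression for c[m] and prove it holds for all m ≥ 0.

Claim: c[m] = 2·7^m + 4^m.

Base cases: c[0] = 3 and 2·7^0 + 4^0 = 3; c[1] = 18 and 2·7^1 + 4^1 = 18.
Assume c[j] = 2·7^j + 4^j for all 0 ≤ j ≤ r, where r ≥ 1.
Then c[r+1] = 11c[r] − 28c[r−1] = 11·(2·7^r + 4^r) − 28·(2·7^{r−1} + 4^{r−1}) = 2·(11·7 − 28)7^{r−1} + (11·4 − 28)4^{r−1} = 98·7^{r−1} + 16·4^{r−1} = 2·7^{r+1} + 4^{r+1}.
This completes the inductive step, so c[m] = 2·7^m + 4^m for all m ≥ 0.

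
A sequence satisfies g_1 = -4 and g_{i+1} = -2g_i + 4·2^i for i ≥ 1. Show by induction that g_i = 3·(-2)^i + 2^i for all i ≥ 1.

Base case: g_1 = -4, and 3·(-2)^1 + 2^1 = -6 + 2 = -4.
Assume g_k = 3·(-2)^k + 2^k for some k ≥ 1.
Then g_{k+1} = -2g_k + 4·2^k = -2·(3·(-2)^k + 2^k) + 4·2^k = 3·(-2)^{k+1} − 2·2^k + 4·2^k = 3·(-2)^{k+1} + 2·2^k = 3·(-2)^{k+1} + 2^{k+1}.
So the formula holds for k+1, and by induction g_i = 3·(-2)^i + 2^i for all i ≥ 1.

g_i = 3·(-2)^i + 2^i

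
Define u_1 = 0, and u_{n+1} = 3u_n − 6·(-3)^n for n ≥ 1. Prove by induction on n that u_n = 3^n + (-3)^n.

Base case: u_1 = 0, and 3^1 + (-3)^1 = 3 − 3 = 0.
Assume u_j = 3^j + (-3)^j for some j ≥ 1.
Then u_{j+1} = 3u_j − 6·(-3)^j = 3·(3^j + (-3)^j) − 6·(-3)^j = 3^{j+1} + 3·(-3)^j − 6·(-3)^j = 3^{j+1} − 3·(-3)^j = 3^{j+1} + (-3)^{j+1}.
Hence u_n = 3^n + (-3)^n for every n ≥ 1, by induction.

u_n = 3^n + (-3)^n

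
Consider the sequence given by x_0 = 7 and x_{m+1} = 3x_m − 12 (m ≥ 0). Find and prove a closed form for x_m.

Claim: x_m = 3^m + 6.

Base case: x_0 = 7, and 3^0 + 6 = 1 + 6 = 7.
Assume x_j = 3^j + 6 for some j ≥ 0.
Then x_{j+1} = 3x_j − 12 = 3·(3^j + 6) − 12 = 3^{j+1} + 18 − 12 = 3^{j+1} + 6.
By induction, x_m = 3^m + 6 for all m ≥ 0.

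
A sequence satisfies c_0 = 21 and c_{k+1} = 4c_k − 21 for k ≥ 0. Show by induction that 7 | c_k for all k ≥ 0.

Base case: c_0 = 21 = 7·3, so 7 | c_0.
Assume 7 | c_m, so c_m = 7t for some integer t.
Then c_{m+1} = 4c_m − 21 = 4·(7t) − 21 = 7(4t − 3), so 7 | c_{m+1}.
So the property holds for m+1, and by induction 7 | c_k for all k ≥ 0.

7 | c_k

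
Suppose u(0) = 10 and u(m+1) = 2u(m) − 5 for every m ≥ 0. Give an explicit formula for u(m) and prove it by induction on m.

Claim: u(m) = 5·2^m + 5.

Base case: u(0) = 10, and 5·2^0 + 5 = 5 + 5 = 10.
Assume u(j) = 5·2^j + 5 for some j ≥ 0.
Then u(j+1) = 2u(j) − 5 = 2·(5·2^j + 5) − 5 = 10·2^j + 10 − 5 = 5·2^{j+1} + 5.
So the formula holds for j+1, and by induction u(m) = 5·2^m + 5 for all m ≥ 0.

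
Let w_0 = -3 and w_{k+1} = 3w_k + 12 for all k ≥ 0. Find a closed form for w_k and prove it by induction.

Claim: w_k = 3^{k+1} − 6.

Base case: w_0 = -3, and 3^{0+1} − 6 = 3 − 6 = -3.
Assume w_m = 3^{m+1} − 6 for some m ≥ 0.
Then w_{m+1} = 3w_m + 12 = 3·(3^{m+1} − 6) + 12 = 3^{m+2} − 18 + 12 = 3^{m+2} − 6.
So the formula holds for m+1, and by induction w_k = 3^{k+1} − 6 for all k ≥ 0.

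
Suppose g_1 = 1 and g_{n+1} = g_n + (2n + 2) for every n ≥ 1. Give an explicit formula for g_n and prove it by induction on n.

Claim: g_n = n^2 + n − 1.

Base case: g_1 = 1, and 1^2 + 1 − 1 = 1.
Assume g_k = k^2 + k − 1.
Then g_{k+1} = g_k + (2k + 2) = (k^2 + k − 1) + (2k + 2) = k^2 + 3k + 1,
and (k+1)^2 + (k+1) − 1 = k^2 + 3k + 1.
This completes the inductive step, so g_n = n^2 + n − 1 for all n ≥ 1.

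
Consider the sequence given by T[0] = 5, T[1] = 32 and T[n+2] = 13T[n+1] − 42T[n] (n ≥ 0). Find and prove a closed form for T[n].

Claim: T[n] = 3·6^n + 2·7^n.

Base cases: T[0] = 5 and 3·6^0 + 2·7^0 = 5; T[1] = 32 and 3·6^1 + 2·7^1 = 32.
Assume T[j] = 3·6^j + 2·7^j for all 0 ≤ j ≤ k, where k ≥ 1.
Then T[k+1] = 13T[k] − 42T[k−1] = 13·(3·6^k + 2·7^k) − 42·(3·6^{k−1} + 2·7^{k−1}) = 3·(13·6 − 42)6^{k−1} + 2·(13·7 − 42)7^{k−1} = 108·6^{k−1} + 98·7^{k−1} = 3·6^{k+1} + 2·7^{k+1}.
By strong induction, T[n] = 3·6^n + 2·7^n for all n ≥ 0.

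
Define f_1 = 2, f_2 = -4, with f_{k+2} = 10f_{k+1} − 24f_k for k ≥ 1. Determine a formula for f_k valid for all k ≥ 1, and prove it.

Claim: f_k = 2·4^k − 6^k.

Base cases: f_1 = 2 and 2·4^1 − 6^1 = 2; f_2 = -4 and 2·4^2 − 6^2 = -4.
Assume f_j = 2·4^j − 6^j for all 1 ≤ j ≤ m, where m ≥ 2.
Then f_{m+1} = 10f_m − 24f_{m−1} = 10·(2·4^m − 6^m) − 24·(2·4^{m−1} − 6^{m−1}) = 2·(10·4 − 24)4^{m−1} − (10·6 − 24)6^{m−1} = 32·4^{m−1} − 36·6^{m−1} = 2·4^{m+1} − 6^{m+1}.
By strong induction, f_k = 2·4^k − 6^k for all k ≥ 1.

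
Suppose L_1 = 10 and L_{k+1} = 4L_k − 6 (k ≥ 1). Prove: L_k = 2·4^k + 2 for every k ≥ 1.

Base case: L_1 = 10, and 2·4^1 + 2 = 8 + 2 = 10.
Assume L_r = 2·4^r + 2 for some r ≥ 1.
Then L_{r+1} = 4L_r − 6 = 4·(2·4^r + 2) − 6 = 8·4^r + 8 − 6 = 2·4^{r+1} + 2.
By induction, L_k = 2·4^k + 2 for all k ≥ 1.

L_k = 2·4^k + 2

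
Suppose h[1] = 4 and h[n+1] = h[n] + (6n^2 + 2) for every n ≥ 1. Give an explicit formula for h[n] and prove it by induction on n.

Claim: h[n] = 2n^3 − 3n^2 + 3n + 2.

Base case: h[1] = 4, and 2·1^3 − 3·1^2 + 3·1 + 2 = 4.
Assume h[k] = 2k^3 − 3k^2 + 3k + 2.
Then h[k+1] = h[k] + (6k^2 + 2) = (2k^3 − 3k^2 + 3k + 2) + (6k^2 + 2) = 2k^3 + 3k^2 + 3k + 4,
and 2·(k+1)^3 − 3·(k+1)^2 + 3·(k+1) + 2 = 2k^3 + 3k^2 + 3k + 4.
By induction, h[n] = 2n^3 − 3n^2 + 3n + 2 for all n ≥ 1.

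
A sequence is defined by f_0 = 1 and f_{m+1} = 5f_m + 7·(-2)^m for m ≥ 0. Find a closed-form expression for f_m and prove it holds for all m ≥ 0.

Claim: f_m = 2·5^m − (-2)^m.

Base case: f_0 = 1, and 2·5^0 − (-2)^0 = 2 − 1 = 1.
Assume f_r = 2·5^r − (-2)^r for some r ≥ 0.
Then f_{r+1} = 5f_r + 7·(-2)^r = 5·(2·5^r − (-2)^r) + 7·(-2)^r = 2·5^{r+1} − 5·(-2)^r + 7·(-2)^r = 2·5^{r+1} + 2·(-2)^r = 2·5^{r+1} − (-2)^{r+1}.
So the formula holds for r+1, and by induction f_m = 2·5^m − (-2)^m for all m ≥ 0.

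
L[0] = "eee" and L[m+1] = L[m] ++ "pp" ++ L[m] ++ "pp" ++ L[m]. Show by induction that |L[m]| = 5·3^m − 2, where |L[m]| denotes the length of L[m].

Base case: |L[0]| = 3, and 5·3^0 − 2 = 3.
Assume |L[r]| = 5·3^r − 2.
Then |L[r+1]| = 3|L[r]| + 4 = 3(5·3^r − 2) + 4 = 5·3^{r+1} − 6 + 4 = 5·3^{r+1} − 2.
Hence |L[m]| = 5·3^m − 2 for every m ≥ 0, by induction.

|L[m]| = 5·3^m − 2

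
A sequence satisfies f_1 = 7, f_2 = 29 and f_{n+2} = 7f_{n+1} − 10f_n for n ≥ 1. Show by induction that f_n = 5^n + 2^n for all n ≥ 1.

Base cases: f_1 = 7 and 5^1 + 2^1 = 7; f_2 = 29 and 5^2 + 2^2 = 29.
Assume f_j = 5^j + 2^j for all 1 ≤ j ≤ r, where r ≥ 2.
Then f_{r+1} = 7f_r − 10f_{r−1} = 7·(5^r + 2^r) − 10·(5^{r−1} + 2^{r−1}) = (7·5 − 10)5^{r−1} + (7·2 − 10)2^{r−1} = 25·5^{r−1} + 4·2^{r−1} = 5^{r+1} + 2^{r+1}.
By strong induction, f_n = 5^n + 2^n for all n ≥ 1.

f_n = 5^n + 2^n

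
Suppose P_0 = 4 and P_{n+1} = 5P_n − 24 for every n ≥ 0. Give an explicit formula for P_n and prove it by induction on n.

Claim: P_n = -2·5^n + 6.

Base case: P_0 = 4, and -2·5^0 + 6 = -2 + 6 = 4.
Assume P_r = -2·5^r + 6 for some r ≥ 0.
Then P_{r+1} = 5P_r − 24 = 5·(-2·5^r + 6) − 24 = -10·5^r + 30 − 24 = -2·5^{r+1} + 6.
This completes the inductive step, so P_n = -2·5^n + 6 for all n ≥ 0.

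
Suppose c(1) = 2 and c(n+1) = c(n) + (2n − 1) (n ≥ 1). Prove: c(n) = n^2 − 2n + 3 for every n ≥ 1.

Base case: c(1) = 2, and 1^2 − 2·1 + 3 = 2.
Assume c(k) = k^2 − 2k + 3.
Then c(k+1) = c(k) + (2k − 1) = (k^2 − 2k + 3) + (2k − 1) = k^2 + 2,
and (k+1)^2 − 2·(k+1) + 3 = k^2 + 2.
By induction, c(n) = n^2 − 2n + 3 for all n ≥ 1.

c(n) = n^2 − 2n + 3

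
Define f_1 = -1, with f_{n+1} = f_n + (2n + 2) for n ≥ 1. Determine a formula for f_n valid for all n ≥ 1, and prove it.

Claim: f_n = n^2 + n − 3.

Base case: f_1 = -1, and 1^2 + 1 − 3 = -1.
Assume f_r = r^2 + r − 3.
Then f_{r+1} = f_r + (2r + 2) = (r^2 + r − 3) + (2r + 2) = r^2 + 3r − 1,
and (r+1)^2 + (r+1) − 3 = r^2 + 3r − 1.
By induction, f_n = n^2 + n − 3 for all n ≥ 1.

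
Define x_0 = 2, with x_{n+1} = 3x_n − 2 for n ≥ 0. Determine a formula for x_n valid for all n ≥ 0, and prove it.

Claim: x_n = 3^n + 1.

Base case: x_0 = 2, and 3^0 + 1 = 1 + 1 = 2.
Assume x_j = 3^j + 1 for some j ≥ 0.
Then x_{j+1} = 3x_j − 2 = 3·(3^j + 1) − 2 = 3^{j+1} + 3 − 2 = 3^{j+1} + 1.
So the formula holds for j+1, and by induction x_n = 3^n + 1 for all n ≥ 0.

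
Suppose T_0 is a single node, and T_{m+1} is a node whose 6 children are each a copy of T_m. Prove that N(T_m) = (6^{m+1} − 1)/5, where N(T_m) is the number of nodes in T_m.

Base case: N(T_0) = 1, and (6^{0+1} − 1)/5 = 1.
Assume N(T_k) = (6^{k+1} − 1)/5.
Then N(T_{k+1}) = 1 + 6N(T_k) = 1 + 6·(6^{k+1} − 1)/5 = 1 + (6^{k+2} − 6)/5 = (5 + 6^{k+2} − 6)/5 = (6^{k+2} − 1)/5.
Hence N(T_m) = (6^{m+1} − 1)/5 for every m ≥ 0, by induction.

N(T_m) = (6^{m+1} − 1)/5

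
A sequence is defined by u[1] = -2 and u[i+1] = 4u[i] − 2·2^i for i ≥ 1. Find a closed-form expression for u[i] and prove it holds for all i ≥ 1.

Claim: u[i] = -4^i + 2^i.

Base case: u[1] = -2, and -4^1 + 2^1 = -4 + 2 = -2.
Assume u[m] = -4^m + 2^m for some m ≥ 1.
Then u[m+1] = 4u[m] − 2·2^m = 4·(-4^m + 2^m) − 2·2^m = -4^{m+1} + 4·2^m − 2·2^m = -4^{m+1} + 2·2^m = -4^{m+1} + 2^{m+1}.
So the formula holds for m+1, and by induction u[i] = -4^i + 2^i for all i ≥ 1.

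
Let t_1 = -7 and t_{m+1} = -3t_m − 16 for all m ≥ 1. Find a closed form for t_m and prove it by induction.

Claim: t_m = (-3)^m − 4.

Base case: t_1 = -7, and (-3)^1 − 4 = -3 − 4 = -7.
Assume t_r = (-3)^r − 4 for some r ≥ 1.
Then t_{r+1} = -3t_r − 16 = -3·((-3)^r − 4) − 16 = -3·(-3)^r + 12 − 16 = (-3)^{r+1} − 4.
This completes the inductive step, so t_m = (-3)^m − 4 for all m ≥ 1.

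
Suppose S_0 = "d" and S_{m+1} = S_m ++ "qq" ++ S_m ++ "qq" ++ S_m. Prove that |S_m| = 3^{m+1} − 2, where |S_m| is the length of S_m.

Base case: |S_0| = 1, and 3^{0+1} − 2 = 1.
Assume |S_r| = 3^{r+1} − 2.
Then |S_{r+1}| = 3|S_r| + 4 = 3(3^{r+1} − 2) + 4 = 3^{r+2} − 6 + 4 = 3^{r+2} − 2.
So the formula holds for r+1, and by induction |S_m| = 3^{m+1} − 2 for all m ≥ 0.

|S_m| = 3^{m+1} − 2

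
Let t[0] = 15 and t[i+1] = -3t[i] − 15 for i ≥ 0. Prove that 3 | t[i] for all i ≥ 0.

Base case: t[0] = 15 = 3·5, so 3 | t[0].
Assume 3 | t[k], so t[k] = 3s for some integer s.
Then t[k+1] = -3t[k] − 15 = -3·(3s) − 15 = 3(-3s − 5), so 3 | t[k+1].
Hence 3 | t[i] for every i ≥ 0, by induction.

3 | t[i]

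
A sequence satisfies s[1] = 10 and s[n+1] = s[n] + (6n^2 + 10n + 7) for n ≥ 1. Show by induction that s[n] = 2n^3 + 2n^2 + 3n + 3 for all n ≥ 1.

Base case: s[1] = 10, and 2·1^3 + 2·1^2 + 3·1 + 3 = 10.
Assume s[k] = 2k^3 + 2k^2 + 3k + 3.
Then s[k+1] = s[k] + (6k^2 + 10k + 7) = (2k^3 + 2k^2 + 3k + 3) + (6k^2 + 10k + 7) = 2k^3 + 8k^2 + 13k + 10,
and 2·(k+1)^3 + 2·(k+1)^2 + 3·(k+1) + 3 = 2k^3 + 8k^2 + 13k + 10.
By induction, s[n] = 2n^3 + 2n^2 + 3n + 3 for all n ≥ 1.

s[n] = 2n^3 + 2n^2 + 3n + 3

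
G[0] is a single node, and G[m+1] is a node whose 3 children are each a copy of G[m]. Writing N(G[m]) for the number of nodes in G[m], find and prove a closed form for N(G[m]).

Claim: N(G[m]) = (3^{m+1} − 1)/2.

Base case: N(G[0]) = 1, and (3^{0+1} − 1)/2 = 1.
Assume N(G[j]) = (3^{j+1} − 1)/2.
Then N(G[j+1]) = 1 + 3N(G[j]) = 1 + 3·(3^{j+1} − 1)/2 = 1 + (3^{j+2} − 3)/2 = (2 + 3^{j+2} − 3)/2 = (3^{j+2} − 1)/2.
Hence N(G[m]) = (3^{m+1} − 1)/2 for every m ≥ 0, by induction.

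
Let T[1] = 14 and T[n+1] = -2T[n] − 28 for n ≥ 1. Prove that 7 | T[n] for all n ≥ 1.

Base case: T[1] = 14 = 7·2, so 7 | T[1].
Assume 7 | T[k], so T[k] = 7t for some integer t.
Then T[k+1] = -2T[k] − 28 = -2·(7t) − 28 = 7(-2t − 4), so 7 | T[k+1].
This completes the inductive step, so 7 | T[n] for all n ≥ 1.

7 | T[n]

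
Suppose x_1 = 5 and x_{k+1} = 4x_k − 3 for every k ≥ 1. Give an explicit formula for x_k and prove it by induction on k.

Claim: x_k = 4^k + 1.

Base case: x_1 = 5, and 4^1 + 1 = 4 + 1 = 5.
Assume x_r = 4^r + 1 for some r ≥ 1.
Then x_{r+1} = 4x_r − 3 = 4·(4^r + 1) − 3 = 4^{r+1} + 4 − 3 = 4^{r+1} + 1.
By induction, x_k = 4^k + 1 for all k ≥ 1.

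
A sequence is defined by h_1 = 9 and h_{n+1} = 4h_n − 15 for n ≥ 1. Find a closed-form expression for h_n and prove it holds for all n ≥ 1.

Claim: h_n = 4^n + 5.

Base case: h_1 = 9, and 4^1 + 5 = 4 + 5 = 9.
Assume h_k = 4^k + 5 for some k ≥ 1.
Then h_{k+1} = 4h_k − 15 = 4·(4^k + 5) − 15 = 4^{k+1} + 20 − 15 = 4^{k+1} + 5.
Hence h_n = 4^n + 5 for every n ≥ 1, by induction.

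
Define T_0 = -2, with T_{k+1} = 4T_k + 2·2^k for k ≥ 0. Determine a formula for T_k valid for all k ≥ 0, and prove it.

Claim: T_k = -4^k − 2^k.

Base case: T_0 = -2, and -4^0 − 2^0 = -1 − 1 = -2.
Assume T_j = -4^j − 2^j for some j ≥ 0.
Then T_{j+1} = 4T_j + 2·2^j = 4·(-4^j − 2^j) + 2·2^j = -4^{j+1} − 4·2^j + 2·2^j = -4^{j+1} − 2·2^j = -4^{j+1} − 2^{j+1}.
Hence T_k = -4^k − 2^k for every k ≥ 0, by induction.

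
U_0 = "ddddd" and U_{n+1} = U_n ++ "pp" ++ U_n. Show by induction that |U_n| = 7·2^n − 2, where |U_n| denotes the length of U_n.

Base case: |U_0| = 5, and 7·2^0 − 2 = 5.
Assume |U_k| = 7·2^k − 2.
Then |U_{k+1}| = |U_k| + 2 + |U_k| = 2|U_k| + 2 = 2(7·2^k − 2) + 2 = 7·2^{k+1} − 4 + 2 = 7·2^{k+1} − 2.
This completes the inductive step, so |U_n| = 7·2^n − 2 for all n ≥ 0.

|U_n| = 7·2^n − 2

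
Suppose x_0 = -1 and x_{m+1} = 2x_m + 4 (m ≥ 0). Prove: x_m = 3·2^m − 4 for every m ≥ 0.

Base case: x_0 = -1, and 3·2^0 − 4 = 3 − 4 = -1.
Assume x_j = 3·2^j − 4 for some j ≥ 0.
Then x_{j+1} = 2x_j + 4 = 2·(3·2^j − 4) + 4 = 6·2^j − 8 + 4 = 3·2^{j+1} − 4.
Hence x_m = 3·2^m − 4 for every m ≥ 0, by induction.

x_m = 3·2^m − 4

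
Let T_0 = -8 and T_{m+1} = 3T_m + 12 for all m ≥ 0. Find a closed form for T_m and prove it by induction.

Claim: T_m = -2·3^m − 6.

Base case: T_0 = -8, and -2·3^0 − 6 = -2 − 6 = -8.
Assume T_j = -2·3^j − 6 for some j ≥ 0.
Then T_{j+1} = 3T_j + 12 = 3·(-2·3^j − 6) + 12 = -6·3^j − 18 + 12 = -2·3^{j+1} − 6.
This completes the inductive step, so T_m = -2·3^m − 6 for all m ≥ 0.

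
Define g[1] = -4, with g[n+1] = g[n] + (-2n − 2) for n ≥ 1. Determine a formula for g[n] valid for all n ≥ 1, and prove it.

Claim: g[n] = -n^2 − n − 2.

Base case: g[1] = -4, and -1^2 − 1 − 2 = -4.
Assume g[k] = -k^2 − k − 2.
Then g[k+1] = g[k] + (-2k − 2) = (-k^2 − k − 2) + (-2k − 2) = -k^2 − 3k − 4,
and -(k+1)^2 − (k+1) − 2 = -k^2 − 3k − 4.
By induction, g[n] = -n^2 − n − 2 for all n ≥ 1.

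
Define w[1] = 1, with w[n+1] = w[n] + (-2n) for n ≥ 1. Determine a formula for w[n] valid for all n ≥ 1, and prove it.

Claim: w[n] = -n^2 + n + 1.

Base case: w[1] = 1, and -1^2 + 1 + 1 = 1.
Assume w[k] = -k^2 + k + 1.
Then w[k+1] = w[k] + (-2k) = (-k^2 + k + 1) + (-2k) = -k^2 − k + 1,
and -(k+1)^2 + (k+1) + 1 = -k^2 − k + 1.
Hence w[n] = -n^2 + n + 1 for every n ≥ 1, by induction.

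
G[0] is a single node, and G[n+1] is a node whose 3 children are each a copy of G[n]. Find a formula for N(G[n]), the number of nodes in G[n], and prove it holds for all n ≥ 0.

Claim: N(G[n]) = (3^{n+1} − 1)/2.

Base case: N(G[0]) = 1, and (3^{0+1} − 1)/2 = 1.
Assume N(G[m]) = (3^{m+1} − 1)/2.
Then N(G[m+1]) = 1 + 3N(G[m]) = 1 + 3·(3^{m+1} − 1)/2 = 1 + (3^{m+2} − 3)/2 = (2 + 3^{m+2} − 3)/2 = (3^{m+2} − 1)/2.
So the formula holds for m+1, and by induction N(G[n]) = (3^{n+1} − 1)/2 for all n ≥ 0.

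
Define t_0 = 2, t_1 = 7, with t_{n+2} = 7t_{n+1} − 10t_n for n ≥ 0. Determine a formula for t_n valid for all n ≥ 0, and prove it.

Claim: t_n = 5^n + 2^n.

Base cases: t_0 = 2 and 5^0 + 2^0 = 2; t_1 = 7 and 5^1 + 2^1 = 7.
Assume t_i = 5^i + 2^i for all 0 ≤ i ≤ j, where j ≥ 1.
Then t_{j+1} = 7t_j − 10t_{j−1} = 7·(5^j + 2^j) − 10·(5^{j−1} + 2^{j−1}) = (7·5 − 10)5^{j−1} + (7·2 − 10)2^{j−1} = 25·5^{j−1} + 4·2^{j−1} = 5^{j+1} + 2^{j+1}.
So the formula holds for j+1, and by strong induction t_n = 5^n + 2^n for all n ≥ 0.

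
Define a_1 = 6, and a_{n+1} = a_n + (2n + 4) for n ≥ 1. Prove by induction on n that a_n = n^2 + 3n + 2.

Base case: a_1 = 6, and 1^2 + 3·1 + 2 = 6.
Assume a_m = m^2 + 3m + 2.
Then a_{m+1} = a_m + (2m + 4) = (m^2 + 3m + 2) + (2m + 4) = m^2 + 5m + 6,
and (m+1)^2 + 3·(m+1) + 2 = m^2 + 5m + 6.
Hence a_n = n^2 + 3n + 2 for every n ≥ 1, by induction.

a_n = n^2 + 3n + 2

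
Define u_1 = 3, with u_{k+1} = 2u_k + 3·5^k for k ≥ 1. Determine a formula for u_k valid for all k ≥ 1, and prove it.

Claim: u_k = -2^k + 5^k.

Base case: u_1 = 3, and -2^1 + 5^1 = -2 + 5 = 3.
Assume u_j = -2^j + 5^j for some j ≥ 1.
Then u_{j+1} = 2u_j + 3·5^j = 2·(-2^j + 5^j) + 3·5^j = -2^{j+1} + 2·5^j + 3·5^j = -2^{j+1} + 5·5^j = -2^{j+1} + 5^{j+1}.
Hence u_k = -2^k + 5^k for every k ≥ 1, by induction.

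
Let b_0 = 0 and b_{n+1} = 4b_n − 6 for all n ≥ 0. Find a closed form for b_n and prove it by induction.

Claim: b_n = -2·4^n + 2.

Base case: b_0 = 0, and -2·4^0 + 2 = -2 + 2 = 0.
Assume b_j = -2·4^j + 2 for some j ≥ 0.
Then b_{j+1} = 4b_j − 6 = 4·(-2·4^j + 2) − 6 = -8·4^j + 8 − 6 = -2·4^{j+1} + 2.
This completes the inductive step, so b_n = -2·4^n + 2 for all n ≥ 0.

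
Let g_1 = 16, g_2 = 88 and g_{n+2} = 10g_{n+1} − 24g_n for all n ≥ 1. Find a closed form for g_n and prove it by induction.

Claim: g_n = 2·6^n + 4^n.

Base cases: g_1 = 16 and 2·6^1 + 4^1 = 16; g_2 = 88 and 2·6^2 + 4^2 = 88.
Assume g_j = 2·6^j + 4^j for all 1 ≤ j ≤ r, where r ≥ 2.
Then g_{r+1} = 10g_r − 24g_{r−1} = 10·(2·6^r + 4^r) − 24·(2·6^{r−1} + 4^{r−1}) = 2·(10·6 − 24)6^{r−1} + (10·4 − 24)4^{r−1} = 72·6^{r−1} + 16·4^{r−1} = 2·6^{r+1} + 4^{r+1}.
By strong induction, g_n = 2·6^n + 4^n for all n ≥ 1.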